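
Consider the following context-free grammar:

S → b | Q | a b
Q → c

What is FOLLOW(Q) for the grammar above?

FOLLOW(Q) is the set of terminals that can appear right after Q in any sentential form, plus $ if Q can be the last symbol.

We compute FOLLOW(Q) using the standard algorithm.
FOLLOW(S) starts with {$}.
FIRST(Q) = {c}
FIRST(S) = {a, b, c}
FOLLOW(Q) = {$}
FOLLOW(S) = {$}
Therefore, FOLLOW(Q) = {$}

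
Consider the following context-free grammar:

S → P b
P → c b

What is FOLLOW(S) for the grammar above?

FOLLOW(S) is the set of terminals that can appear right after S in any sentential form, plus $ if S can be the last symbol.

We compute FOLLOW(S) using the standard algorithm.
FOLLOW(S) starts with {$}.
FIRST(P) = {c}
FIRST(S) = {c}
FOLLOW(P) = {b}
FOLLOW(S) = {$}
Therefore, FOLLOW(S) = {$}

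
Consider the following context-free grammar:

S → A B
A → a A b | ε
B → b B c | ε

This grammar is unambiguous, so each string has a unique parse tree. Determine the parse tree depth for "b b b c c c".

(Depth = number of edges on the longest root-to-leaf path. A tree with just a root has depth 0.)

5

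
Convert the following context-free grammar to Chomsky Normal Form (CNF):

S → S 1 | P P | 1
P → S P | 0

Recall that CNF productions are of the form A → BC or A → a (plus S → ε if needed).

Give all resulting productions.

T1 → 1; S → 1; P → 0; S → S T1; S → P P; P → S P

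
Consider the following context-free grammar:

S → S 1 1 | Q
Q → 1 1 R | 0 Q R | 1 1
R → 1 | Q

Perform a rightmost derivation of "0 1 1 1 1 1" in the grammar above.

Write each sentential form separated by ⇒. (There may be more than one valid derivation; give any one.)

S ⇒ S 1 1 ⇒ Q 1 1 ⇒ 0 Q R 1 1 ⇒ 0 Q 1 1 1 ⇒ 0 1 1 1 1 1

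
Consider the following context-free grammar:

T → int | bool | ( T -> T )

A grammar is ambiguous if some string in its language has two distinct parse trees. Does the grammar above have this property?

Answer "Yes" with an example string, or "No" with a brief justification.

No - the grammar is unambiguous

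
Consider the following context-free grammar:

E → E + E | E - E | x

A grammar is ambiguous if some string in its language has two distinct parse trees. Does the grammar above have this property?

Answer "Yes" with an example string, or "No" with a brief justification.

Yes - the string 'x - x - x + x + x' has two distinct parse trees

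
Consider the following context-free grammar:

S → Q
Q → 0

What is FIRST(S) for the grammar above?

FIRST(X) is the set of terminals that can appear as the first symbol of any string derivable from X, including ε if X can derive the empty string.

We compute FIRST(S) using the standard algorithm.
FIRST(Q) = {0}
FIRST(S) = {0}
Therefore, FIRST(S) = {0}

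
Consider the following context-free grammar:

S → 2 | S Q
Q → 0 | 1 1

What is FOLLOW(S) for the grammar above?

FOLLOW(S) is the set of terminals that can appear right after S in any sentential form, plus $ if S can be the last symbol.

We compute FOLLOW(S) using the standard algorithm.
FOLLOW(S) starts with {$}.
FIRST(Q) = {0, 1}
FIRST(S) = {2}
FOLLOW(Q) = {$, 0, 1}
FOLLOW(S) = {$, 0, 1}
Therefore, FOLLOW(S) = {$, 0, 1}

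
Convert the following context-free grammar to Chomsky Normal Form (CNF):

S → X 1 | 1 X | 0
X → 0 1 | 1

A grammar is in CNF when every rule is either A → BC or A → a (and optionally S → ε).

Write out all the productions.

T1 → 1; S → 0; T0 → 0; X → 1; S → X T1; S → T1 X; X → T0 T1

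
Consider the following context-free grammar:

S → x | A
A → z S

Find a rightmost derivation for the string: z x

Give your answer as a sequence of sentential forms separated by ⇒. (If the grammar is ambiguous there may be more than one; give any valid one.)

S ⇒ A ⇒ z S ⇒ z x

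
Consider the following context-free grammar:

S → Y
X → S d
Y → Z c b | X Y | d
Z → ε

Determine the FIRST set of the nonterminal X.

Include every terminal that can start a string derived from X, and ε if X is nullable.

We compute FIRST(X) using the standard algorithm.
FIRST(S) = {c, d}
FIRST(X) = {c, d}
FIRST(Y) = {c, d}
FIRST(Z) = {ε}
Therefore, FIRST(X) = {c, d}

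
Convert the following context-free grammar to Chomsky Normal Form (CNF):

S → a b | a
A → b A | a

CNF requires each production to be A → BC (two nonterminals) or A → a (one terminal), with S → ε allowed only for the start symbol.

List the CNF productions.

TA → a; TB → b; S → a; A → a; S → TA TB; A → TB A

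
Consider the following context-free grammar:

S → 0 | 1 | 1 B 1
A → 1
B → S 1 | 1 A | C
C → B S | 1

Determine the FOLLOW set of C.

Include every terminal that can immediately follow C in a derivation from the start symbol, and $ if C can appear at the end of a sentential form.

We compute FOLLOW(C) using the standard algorithm.
FOLLOW(S) starts with {$}.
FIRST(A) = {1}
FIRST(B) = {0, 1}
FIRST(C) = {0, 1}
FIRST(S) = {0, 1}
FOLLOW(A) = {0, 1}
FOLLOW(B) = {0, 1}
FOLLOW(C) = {0, 1}
FOLLOW(S) = {$, 0, 1}
Therefore, FOLLOW(C) = {0, 1}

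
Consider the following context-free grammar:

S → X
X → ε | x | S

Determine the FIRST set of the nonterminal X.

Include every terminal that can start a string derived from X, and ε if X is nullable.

We compute FIRST(X) using the standard algorithm.
FIRST(S) = {x, ε}
FIRST(X) = {x, ε}
Therefore, FIRST(X) = {x, ε}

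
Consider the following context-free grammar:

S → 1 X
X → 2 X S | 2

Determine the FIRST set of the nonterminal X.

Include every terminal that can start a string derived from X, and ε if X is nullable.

We compute FIRST(X) using the standard algorithm.
FIRST(S) = {1}
FIRST(X) = {2}
Therefore, FIRST(X) = {2}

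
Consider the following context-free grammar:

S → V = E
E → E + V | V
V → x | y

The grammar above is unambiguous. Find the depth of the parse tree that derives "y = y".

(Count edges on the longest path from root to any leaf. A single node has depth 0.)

3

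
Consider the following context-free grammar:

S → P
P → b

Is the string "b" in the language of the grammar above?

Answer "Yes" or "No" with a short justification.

Yes - a valid derivation exists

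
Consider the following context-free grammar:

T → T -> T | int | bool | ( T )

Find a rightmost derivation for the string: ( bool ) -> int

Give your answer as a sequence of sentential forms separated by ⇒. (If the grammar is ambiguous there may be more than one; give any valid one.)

T ⇒ T -> T ⇒ T -> int ⇒ ( T ) -> int ⇒ ( bool ) -> int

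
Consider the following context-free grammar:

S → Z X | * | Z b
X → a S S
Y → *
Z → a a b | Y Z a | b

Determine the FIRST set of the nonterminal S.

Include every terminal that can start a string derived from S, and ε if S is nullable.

We compute FIRST(S) using the standard algorithm.
FIRST(S) = {*, a, b}
FIRST(X) = {a}
FIRST(Y) = {*}
FIRST(Z) = {*, a, b}
Therefore, FIRST(S) = {*, a, b}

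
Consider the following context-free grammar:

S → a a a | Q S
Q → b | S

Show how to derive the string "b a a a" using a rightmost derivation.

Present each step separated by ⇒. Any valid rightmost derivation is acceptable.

S ⇒ Q S ⇒ Q a a a ⇒ b a a a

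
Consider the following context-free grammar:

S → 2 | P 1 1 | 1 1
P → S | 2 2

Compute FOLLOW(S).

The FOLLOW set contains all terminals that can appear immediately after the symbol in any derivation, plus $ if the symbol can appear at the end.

We compute FOLLOW(S) using the standard algorithm.
FOLLOW(S) starts with {$}.
FIRST(P) = {1, 2}
FIRST(S) = {1, 2}
FOLLOW(P) = {1}
FOLLOW(S) = {$, 1}
Therefore, FOLLOW(S) = {$, 1}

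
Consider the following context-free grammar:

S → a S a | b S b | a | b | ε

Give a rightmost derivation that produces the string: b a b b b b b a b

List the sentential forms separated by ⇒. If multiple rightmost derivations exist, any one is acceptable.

S ⇒ b S b ⇒ b a S a b ⇒ b a b S b a b ⇒ b a b b S b b a b ⇒ b a b b b b b a b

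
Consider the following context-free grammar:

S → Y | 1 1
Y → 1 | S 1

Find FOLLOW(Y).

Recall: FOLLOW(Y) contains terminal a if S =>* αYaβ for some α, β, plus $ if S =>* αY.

We compute FOLLOW(Y) using the standard algorithm.
FOLLOW(S) starts with {$}.
FIRST(S) = {1}
FIRST(Y) = {1}
FOLLOW(S) = {$, 1}
FOLLOW(Y) = {$, 1}
Therefore, FOLLOW(Y) = {$, 1}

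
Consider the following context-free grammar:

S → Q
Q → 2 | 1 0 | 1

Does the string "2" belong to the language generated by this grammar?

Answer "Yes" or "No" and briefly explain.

Yes - a valid derivation exists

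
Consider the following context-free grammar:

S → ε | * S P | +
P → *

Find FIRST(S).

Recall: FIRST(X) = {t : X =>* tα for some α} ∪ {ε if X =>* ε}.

We compute FIRST(S) using the standard algorithm.
FIRST(P) = {*}
FIRST(S) = {*, +, ε}
Therefore, FIRST(S) = {*, +, ε}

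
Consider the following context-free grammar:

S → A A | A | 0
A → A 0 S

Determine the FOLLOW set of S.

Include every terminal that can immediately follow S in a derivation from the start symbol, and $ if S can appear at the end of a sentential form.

We compute FOLLOW(S) using the standard algorithm.
FOLLOW(S) starts with {$}.
FIRST(A) = {}
FIRST(S) = {0}
FOLLOW(A) = {$, 0}
FOLLOW(S) = {$, 0}
Therefore, FOLLOW(S) = {$, 0}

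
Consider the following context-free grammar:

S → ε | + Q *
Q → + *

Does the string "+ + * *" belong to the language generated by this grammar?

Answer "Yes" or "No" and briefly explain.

Yes - a valid derivation exists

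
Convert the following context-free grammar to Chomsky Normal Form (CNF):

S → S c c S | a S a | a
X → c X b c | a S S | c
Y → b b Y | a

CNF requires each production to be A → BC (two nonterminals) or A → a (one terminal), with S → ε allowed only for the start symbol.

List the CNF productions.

TC → c; TA → a; S → a; TB → b; X → c; Y → a; S → S X0; X0 → TC X1; X1 → TC S; S → TA X2; X2 → S TA; X → TC X3; X3 → X X4; X4 → TB TC; X → TA X5; X5 → S S; Y → TB X6; X6 → TB Y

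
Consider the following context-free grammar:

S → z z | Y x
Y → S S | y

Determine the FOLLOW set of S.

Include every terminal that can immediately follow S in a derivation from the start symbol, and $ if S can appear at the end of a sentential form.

We compute FOLLOW(S) using the standard algorithm.
FOLLOW(S) starts with {$}.
FIRST(S) = {y, z}
FIRST(Y) = {y, z}
FOLLOW(S) = {$, x, y, z}
FOLLOW(Y) = {x}
Therefore, FOLLOW(S) = {$, x, y, z}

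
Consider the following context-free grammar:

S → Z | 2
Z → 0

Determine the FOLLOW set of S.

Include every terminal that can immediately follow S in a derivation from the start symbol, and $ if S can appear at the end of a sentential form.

We compute FOLLOW(S) using the standard algorithm.
FOLLOW(S) starts with {$}.
FIRST(S) = {0, 2}
FIRST(Z) = {0}
FOLLOW(S) = {$}
FOLLOW(Z) = {$}
Therefore, FOLLOW(S) = {$}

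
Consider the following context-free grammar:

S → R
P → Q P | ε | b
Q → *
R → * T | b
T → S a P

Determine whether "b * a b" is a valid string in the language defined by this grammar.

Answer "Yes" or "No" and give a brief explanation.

No - no valid derivation exists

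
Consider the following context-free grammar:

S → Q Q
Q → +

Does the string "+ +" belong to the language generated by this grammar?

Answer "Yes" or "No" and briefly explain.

Yes - a valid derivation exists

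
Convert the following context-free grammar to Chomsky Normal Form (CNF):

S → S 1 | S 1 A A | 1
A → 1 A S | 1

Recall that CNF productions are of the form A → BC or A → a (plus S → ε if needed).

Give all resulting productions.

T1 → 1; S → 1; A → 1; S → S T1; S → S X0; X0 → T1 X1; X1 → A A; A → T1 X2; X2 → A S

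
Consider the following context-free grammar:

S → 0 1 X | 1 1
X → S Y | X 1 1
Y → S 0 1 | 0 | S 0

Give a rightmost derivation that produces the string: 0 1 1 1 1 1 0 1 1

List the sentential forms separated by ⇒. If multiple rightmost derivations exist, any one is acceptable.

S ⇒ 0 1 X ⇒ 0 1 X 1 1 ⇒ 0 1 S Y 1 1 ⇒ 0 1 S S 0 1 1 ⇒ 0 1 S 1 1 0 1 1 ⇒ 0 1 1 1 1 1 0 1 1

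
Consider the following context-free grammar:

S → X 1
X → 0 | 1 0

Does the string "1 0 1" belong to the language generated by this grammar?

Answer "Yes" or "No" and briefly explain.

Yes - a valid derivation exists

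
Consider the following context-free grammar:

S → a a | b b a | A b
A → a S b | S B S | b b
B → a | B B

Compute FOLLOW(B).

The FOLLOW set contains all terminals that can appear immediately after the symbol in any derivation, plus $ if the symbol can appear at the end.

We compute FOLLOW(B) using the standard algorithm.
FOLLOW(S) starts with {$}.
FIRST(A) = {a, b}
FIRST(B) = {a}
FIRST(S) = {a, b}
FOLLOW(A) = {b}
FOLLOW(B) = {a, b}
FOLLOW(S) = {$, a, b}
Therefore, FOLLOW(B) = {a, b}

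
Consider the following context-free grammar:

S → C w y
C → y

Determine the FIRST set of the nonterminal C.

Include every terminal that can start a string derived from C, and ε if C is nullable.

We compute FIRST(C) using the standard algorithm.
FIRST(C) = {y}
FIRST(S) = {y}
Therefore, FIRST(C) = {y}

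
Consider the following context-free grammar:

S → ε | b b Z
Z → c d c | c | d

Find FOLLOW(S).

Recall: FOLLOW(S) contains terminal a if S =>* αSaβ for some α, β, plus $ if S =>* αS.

We compute FOLLOW(S) using the standard algorithm.
FOLLOW(S) starts with {$}.
FIRST(S) = {b, ε}
FIRST(Z) = {c, d}
FOLLOW(S) = {$}
FOLLOW(Z) = {$}
Therefore, FOLLOW(S) = {$}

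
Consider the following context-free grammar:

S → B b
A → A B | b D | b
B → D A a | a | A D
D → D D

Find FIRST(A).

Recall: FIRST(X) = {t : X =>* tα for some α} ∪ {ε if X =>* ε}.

We compute FIRST(A) using the standard algorithm.
FIRST(A) = {b}
FIRST(B) = {a, b}
FIRST(D) = {}
FIRST(S) = {a, b}
Therefore, FIRST(A) = {b}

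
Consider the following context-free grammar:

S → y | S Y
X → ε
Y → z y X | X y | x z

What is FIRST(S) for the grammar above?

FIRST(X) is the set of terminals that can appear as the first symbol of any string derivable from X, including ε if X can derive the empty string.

We compute FIRST(S) using the standard algorithm.
FIRST(S) = {y}
FIRST(X) = {ε}
FIRST(Y) = {x, y, z}
Therefore, FIRST(S) = {y}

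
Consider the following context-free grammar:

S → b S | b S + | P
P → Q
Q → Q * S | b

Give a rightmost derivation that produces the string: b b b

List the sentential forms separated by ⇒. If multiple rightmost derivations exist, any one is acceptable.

S ⇒ b S ⇒ b b S ⇒ b b P ⇒ b b Q ⇒ b b b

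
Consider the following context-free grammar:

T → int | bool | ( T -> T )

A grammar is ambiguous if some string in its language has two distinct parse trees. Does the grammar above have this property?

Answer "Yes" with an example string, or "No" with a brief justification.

No - the grammar is unambiguous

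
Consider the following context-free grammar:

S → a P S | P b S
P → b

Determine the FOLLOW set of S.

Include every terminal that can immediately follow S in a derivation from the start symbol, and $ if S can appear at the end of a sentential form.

We compute FOLLOW(S) using the standard algorithm.
FOLLOW(S) starts with {$}.
FIRST(P) = {b}
FIRST(S) = {a, b}
FOLLOW(P) = {a, b}
FOLLOW(S) = {$}
Therefore, FOLLOW(S) = {$}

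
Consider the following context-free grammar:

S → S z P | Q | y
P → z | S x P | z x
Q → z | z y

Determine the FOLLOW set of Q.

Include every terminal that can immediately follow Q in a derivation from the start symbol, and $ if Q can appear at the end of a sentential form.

We compute FOLLOW(Q) using the standard algorithm.
FOLLOW(S) starts with {$}.
FIRST(P) = {y, z}
FIRST(Q) = {z}
FIRST(S) = {y, z}
FOLLOW(P) = {$, x, z}
FOLLOW(Q) = {$, x, z}
FOLLOW(S) = {$, x, z}
Therefore, FOLLOW(Q) = {$, x, z}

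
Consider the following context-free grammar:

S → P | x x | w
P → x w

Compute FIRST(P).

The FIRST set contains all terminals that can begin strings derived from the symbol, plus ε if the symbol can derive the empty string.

We compute FIRST(P) using the standard algorithm.
FIRST(P) = {x}
FIRST(S) = {w, x}
Therefore, FIRST(P) = {x}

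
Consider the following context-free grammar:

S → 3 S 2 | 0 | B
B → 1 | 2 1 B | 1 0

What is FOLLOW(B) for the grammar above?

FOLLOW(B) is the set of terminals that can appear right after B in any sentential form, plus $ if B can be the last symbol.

We compute FOLLOW(B) using the standard algorithm.
FOLLOW(S) starts with {$}.
FIRST(B) = {1, 2}
FIRST(S) = {0, 1, 2, 3}
FOLLOW(B) = {$, 2}
FOLLOW(S) = {$, 2}
Therefore, FOLLOW(B) = {$, 2}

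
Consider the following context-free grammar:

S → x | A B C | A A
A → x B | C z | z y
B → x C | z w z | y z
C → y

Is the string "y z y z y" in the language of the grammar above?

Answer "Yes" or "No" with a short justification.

Yes - a valid derivation exists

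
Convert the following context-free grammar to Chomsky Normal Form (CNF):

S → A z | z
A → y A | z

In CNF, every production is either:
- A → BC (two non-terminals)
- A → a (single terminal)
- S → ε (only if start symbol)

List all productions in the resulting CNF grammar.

TZ → z; S → z; TY → y; A → z; S → A TZ; A → TY A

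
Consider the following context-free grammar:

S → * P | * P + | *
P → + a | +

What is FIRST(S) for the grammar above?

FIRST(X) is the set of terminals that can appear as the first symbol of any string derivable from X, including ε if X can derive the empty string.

We compute FIRST(S) using the standard algorithm.
FIRST(P) = {+}
FIRST(S) = {*}
Therefore, FIRST(S) = {*}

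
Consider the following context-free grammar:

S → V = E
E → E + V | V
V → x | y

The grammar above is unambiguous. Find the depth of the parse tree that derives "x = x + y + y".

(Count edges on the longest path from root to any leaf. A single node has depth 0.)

5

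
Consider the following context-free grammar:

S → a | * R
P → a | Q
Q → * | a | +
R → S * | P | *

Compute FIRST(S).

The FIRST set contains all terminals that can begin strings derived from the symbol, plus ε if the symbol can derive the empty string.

We compute FIRST(S) using the standard algorithm.
FIRST(P) = {*, +, a}
FIRST(Q) = {*, +, a}
FIRST(R) = {*, +, a}
FIRST(S) = {*, a}
Therefore, FIRST(S) = {*, a}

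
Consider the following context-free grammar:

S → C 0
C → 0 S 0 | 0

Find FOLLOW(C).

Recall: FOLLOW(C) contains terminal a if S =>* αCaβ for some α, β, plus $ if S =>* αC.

We compute FOLLOW(C) using the standard algorithm.
FOLLOW(S) starts with {$}.
FIRST(C) = {0}
FIRST(S) = {0}
FOLLOW(C) = {0}
FOLLOW(S) = {$, 0}
Therefore, FOLLOW(C) = {0}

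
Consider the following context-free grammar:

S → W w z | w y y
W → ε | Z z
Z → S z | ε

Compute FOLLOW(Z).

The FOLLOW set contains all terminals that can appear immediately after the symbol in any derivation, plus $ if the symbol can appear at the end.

We compute FOLLOW(Z) using the standard algorithm.
FOLLOW(S) starts with {$}.
FIRST(S) = {w, z}
FIRST(W) = {w, z, ε}
FIRST(Z) = {w, z, ε}
FOLLOW(S) = {$, z}
FOLLOW(W) = {w}
FOLLOW(Z) = {z}
Therefore, FOLLOW(Z) = {z}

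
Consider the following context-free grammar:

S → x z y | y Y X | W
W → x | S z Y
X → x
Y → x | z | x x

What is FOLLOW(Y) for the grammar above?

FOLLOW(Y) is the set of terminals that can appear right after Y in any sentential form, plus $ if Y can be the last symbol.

We compute FOLLOW(Y) using the standard algorithm.
FOLLOW(S) starts with {$}.
FIRST(S) = {x, y}
FIRST(W) = {x, y}
FIRST(X) = {x}
FIRST(Y) = {x, z}
FOLLOW(S) = {$, z}
FOLLOW(W) = {$, z}
FOLLOW(X) = {$, z}
FOLLOW(Y) = {$, x, z}
Therefore, FOLLOW(Y) = {$, x, z}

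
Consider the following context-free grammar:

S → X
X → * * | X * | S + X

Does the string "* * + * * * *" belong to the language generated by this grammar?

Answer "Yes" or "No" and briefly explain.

Yes - a valid derivation exists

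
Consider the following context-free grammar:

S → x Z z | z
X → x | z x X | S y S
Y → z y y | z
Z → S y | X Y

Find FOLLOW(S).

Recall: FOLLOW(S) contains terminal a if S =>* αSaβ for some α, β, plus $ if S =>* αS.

We compute FOLLOW(S) using the standard algorithm.
FOLLOW(S) starts with {$}.
FIRST(S) = {x, z}
FIRST(X) = {x, z}
FIRST(Y) = {z}
FIRST(Z) = {x, z}
FOLLOW(S) = {$, y, z}
FOLLOW(X) = {z}
FOLLOW(Y) = {z}
FOLLOW(Z) = {z}
Therefore, FOLLOW(S) = {$, y, z}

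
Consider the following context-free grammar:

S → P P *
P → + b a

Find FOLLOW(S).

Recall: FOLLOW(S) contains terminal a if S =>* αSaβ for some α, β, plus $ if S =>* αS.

We compute FOLLOW(S) using the standard algorithm.
FOLLOW(S) starts with {$}.
FIRST(P) = {+}
FIRST(S) = {+}
FOLLOW(P) = {*, +}
FOLLOW(S) = {$}
Therefore, FOLLOW(S) = {$}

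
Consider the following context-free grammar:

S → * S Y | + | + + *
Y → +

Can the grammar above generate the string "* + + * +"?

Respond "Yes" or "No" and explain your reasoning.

Yes - a valid derivation exists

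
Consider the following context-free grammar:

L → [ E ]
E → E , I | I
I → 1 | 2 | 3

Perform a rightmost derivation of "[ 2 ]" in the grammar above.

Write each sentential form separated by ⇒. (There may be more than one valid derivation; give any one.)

L ⇒ [ E ] ⇒ [ I ] ⇒ [ 2 ]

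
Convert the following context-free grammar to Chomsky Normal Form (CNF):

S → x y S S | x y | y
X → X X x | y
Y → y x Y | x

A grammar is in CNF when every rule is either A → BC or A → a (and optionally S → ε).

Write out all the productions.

TX → x; TY → y; S → y; X → y; Y → x; S → TX X0; X0 → TY X1; X1 → S S; S → TX TY; X → X X2; X2 → X TX; Y → TY X3; X3 → TX Y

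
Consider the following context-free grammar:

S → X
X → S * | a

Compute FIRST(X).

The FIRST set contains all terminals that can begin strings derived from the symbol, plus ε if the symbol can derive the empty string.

We compute FIRST(X) using the standard algorithm.
FIRST(S) = {a}
FIRST(X) = {a}
Therefore, FIRST(X) = {a}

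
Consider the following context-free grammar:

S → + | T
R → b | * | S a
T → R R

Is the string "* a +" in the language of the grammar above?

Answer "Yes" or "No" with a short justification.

No - no valid derivation exists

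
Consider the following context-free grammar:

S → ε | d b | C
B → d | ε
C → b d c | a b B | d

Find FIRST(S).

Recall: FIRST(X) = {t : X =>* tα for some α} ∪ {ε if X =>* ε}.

We compute FIRST(S) using the standard algorithm.
FIRST(B) = {d, ε}
FIRST(C) = {a, b, d}
FIRST(S) = {a, b, d, ε}
Therefore, FIRST(S) = {a, b, d, ε}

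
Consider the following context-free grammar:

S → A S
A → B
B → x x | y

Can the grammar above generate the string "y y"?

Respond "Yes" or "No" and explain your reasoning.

No - no valid derivation exists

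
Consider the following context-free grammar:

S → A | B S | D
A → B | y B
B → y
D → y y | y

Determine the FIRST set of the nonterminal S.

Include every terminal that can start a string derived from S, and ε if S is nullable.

We compute FIRST(S) using the standard algorithm.
FIRST(A) = {y}
FIRST(B) = {y}
FIRST(D) = {y}
FIRST(S) = {y}
Therefore, FIRST(S) = {y}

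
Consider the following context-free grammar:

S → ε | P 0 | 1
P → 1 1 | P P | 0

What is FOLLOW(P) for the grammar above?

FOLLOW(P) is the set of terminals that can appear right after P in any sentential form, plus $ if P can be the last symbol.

We compute FOLLOW(P) using the standard algorithm.
FOLLOW(S) starts with {$}.
FIRST(P) = {0, 1}
FIRST(S) = {0, 1, ε}
FOLLOW(P) = {0, 1}
FOLLOW(S) = {$}
Therefore, FOLLOW(P) = {0, 1}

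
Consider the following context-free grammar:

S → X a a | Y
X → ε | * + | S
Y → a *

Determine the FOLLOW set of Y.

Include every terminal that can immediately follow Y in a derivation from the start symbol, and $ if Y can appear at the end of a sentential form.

We compute FOLLOW(Y) using the standard algorithm.
FOLLOW(S) starts with {$}.
FIRST(S) = {*, a}
FIRST(X) = {*, a, ε}
FIRST(Y) = {a}
FOLLOW(S) = {$, a}
FOLLOW(X) = {a}
FOLLOW(Y) = {$, a}
Therefore, FOLLOW(Y) = {$, a}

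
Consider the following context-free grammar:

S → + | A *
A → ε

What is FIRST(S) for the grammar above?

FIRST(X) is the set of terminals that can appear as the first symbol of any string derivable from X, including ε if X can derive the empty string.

We compute FIRST(S) using the standard algorithm.
FIRST(A) = {ε}
FIRST(S) = {*, +}
Therefore, FIRST(S) = {*, +}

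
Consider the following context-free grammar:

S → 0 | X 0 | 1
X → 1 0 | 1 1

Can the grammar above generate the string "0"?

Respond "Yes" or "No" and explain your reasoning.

Yes - a valid derivation exists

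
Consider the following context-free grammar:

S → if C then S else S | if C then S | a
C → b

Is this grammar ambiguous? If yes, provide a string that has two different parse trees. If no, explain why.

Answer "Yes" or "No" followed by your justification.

Yes - the string 'if b then if b then if b then a else a' has two distinct leftmost derivations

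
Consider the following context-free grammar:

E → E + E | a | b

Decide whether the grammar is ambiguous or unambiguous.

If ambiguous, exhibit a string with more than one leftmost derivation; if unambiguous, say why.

Ambiguous - the string 'a + a + a + a + b' has two distinct leftmost derivations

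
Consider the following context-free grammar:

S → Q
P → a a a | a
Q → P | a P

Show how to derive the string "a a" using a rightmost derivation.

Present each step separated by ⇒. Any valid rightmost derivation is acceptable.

S ⇒ Q ⇒ a P ⇒ a a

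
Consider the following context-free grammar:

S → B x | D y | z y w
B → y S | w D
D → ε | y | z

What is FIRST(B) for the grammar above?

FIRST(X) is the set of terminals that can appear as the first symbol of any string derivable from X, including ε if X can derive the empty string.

We compute FIRST(B) using the standard algorithm.
FIRST(B) = {w, y}
FIRST(D) = {y, z, ε}
FIRST(S) = {w, y, z}
Therefore, FIRST(B) = {w, y}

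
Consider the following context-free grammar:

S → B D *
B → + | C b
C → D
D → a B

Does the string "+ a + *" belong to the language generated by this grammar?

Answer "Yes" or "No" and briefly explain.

Yes - a valid derivation exists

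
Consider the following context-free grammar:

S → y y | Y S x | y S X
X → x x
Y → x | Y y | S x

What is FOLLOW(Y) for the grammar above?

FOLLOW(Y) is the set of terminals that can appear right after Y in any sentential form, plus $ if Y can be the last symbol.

We compute FOLLOW(Y) using the standard algorithm.
FOLLOW(S) starts with {$}.
FIRST(S) = {x, y}
FIRST(X) = {x}
FIRST(Y) = {x, y}
FOLLOW(S) = {$, x}
FOLLOW(X) = {$, x}
FOLLOW(Y) = {x, y}
Therefore, FOLLOW(Y) = {x, y}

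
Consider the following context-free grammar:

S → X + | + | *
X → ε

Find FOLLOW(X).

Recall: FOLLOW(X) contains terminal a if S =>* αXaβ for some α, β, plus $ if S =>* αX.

We compute FOLLOW(X) using the standard algorithm.
FOLLOW(S) starts with {$}.
FIRST(S) = {*, +}
FIRST(X) = {ε}
FOLLOW(S) = {$}
FOLLOW(X) = {+}
Therefore, FOLLOW(X) = {+}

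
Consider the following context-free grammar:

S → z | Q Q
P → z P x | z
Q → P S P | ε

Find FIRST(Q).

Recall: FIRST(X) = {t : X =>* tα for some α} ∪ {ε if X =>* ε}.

We compute FIRST(Q) using the standard algorithm.
FIRST(P) = {z}
FIRST(Q) = {z, ε}
FIRST(S) = {z, ε}
Therefore, FIRST(Q) = {z, ε}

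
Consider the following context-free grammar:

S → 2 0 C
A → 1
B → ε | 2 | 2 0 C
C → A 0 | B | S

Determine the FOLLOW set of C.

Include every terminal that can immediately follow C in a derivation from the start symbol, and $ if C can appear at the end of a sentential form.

We compute FOLLOW(C) using the standard algorithm.
FOLLOW(S) starts with {$}.
FIRST(A) = {1}
FIRST(B) = {2, ε}
FIRST(C) = {1, 2, ε}
FIRST(S) = {2}
FOLLOW(A) = {0}
FOLLOW(B) = {$}
FOLLOW(C) = {$}
FOLLOW(S) = {$}
Therefore, FOLLOW(C) = {$}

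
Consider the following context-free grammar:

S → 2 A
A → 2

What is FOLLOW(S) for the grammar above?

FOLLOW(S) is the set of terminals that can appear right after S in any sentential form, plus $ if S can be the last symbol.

We compute FOLLOW(S) using the standard algorithm.
FOLLOW(S) starts with {$}.
FIRST(A) = {2}
FIRST(S) = {2}
FOLLOW(A) = {$}
FOLLOW(S) = {$}
Therefore, FOLLOW(S) = {$}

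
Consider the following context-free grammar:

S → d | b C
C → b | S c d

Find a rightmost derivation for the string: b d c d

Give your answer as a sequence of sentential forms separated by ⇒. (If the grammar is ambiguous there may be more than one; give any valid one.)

S ⇒ b C ⇒ b S c d ⇒ b d c d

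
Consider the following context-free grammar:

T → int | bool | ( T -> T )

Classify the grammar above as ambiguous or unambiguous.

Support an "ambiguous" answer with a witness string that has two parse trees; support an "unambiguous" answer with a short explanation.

Unambiguous - every string in the language has a unique parse tree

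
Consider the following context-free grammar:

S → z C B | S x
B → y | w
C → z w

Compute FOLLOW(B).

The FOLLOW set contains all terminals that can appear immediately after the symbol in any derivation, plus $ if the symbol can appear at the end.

We compute FOLLOW(B) using the standard algorithm.
FOLLOW(S) starts with {$}.
FIRST(B) = {w, y}
FIRST(C) = {z}
FIRST(S) = {z}
FOLLOW(B) = {$, x}
FOLLOW(C) = {w, y}
FOLLOW(S) = {$, x}
Therefore, FOLLOW(B) = {$, x}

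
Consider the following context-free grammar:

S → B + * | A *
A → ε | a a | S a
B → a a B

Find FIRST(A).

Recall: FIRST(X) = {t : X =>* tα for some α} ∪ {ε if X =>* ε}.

We compute FIRST(A) using the standard algorithm.
FIRST(A) = {*, a, ε}
FIRST(B) = {a}
FIRST(S) = {*, a}
Therefore, FIRST(A) = {*, a, ε}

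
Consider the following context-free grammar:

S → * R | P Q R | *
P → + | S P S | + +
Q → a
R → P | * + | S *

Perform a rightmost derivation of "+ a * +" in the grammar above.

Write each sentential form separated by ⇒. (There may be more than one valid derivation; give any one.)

S ⇒ P Q R ⇒ P Q * + ⇒ P a * + ⇒ + a * +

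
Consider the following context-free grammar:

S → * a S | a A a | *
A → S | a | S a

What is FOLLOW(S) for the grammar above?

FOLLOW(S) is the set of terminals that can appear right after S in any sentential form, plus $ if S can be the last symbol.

We compute FOLLOW(S) using the standard algorithm.
FOLLOW(S) starts with {$}.
FIRST(A) = {*, a}
FIRST(S) = {*, a}
FOLLOW(A) = {a}
FOLLOW(S) = {$, a}
Therefore, FOLLOW(S) = {$, a}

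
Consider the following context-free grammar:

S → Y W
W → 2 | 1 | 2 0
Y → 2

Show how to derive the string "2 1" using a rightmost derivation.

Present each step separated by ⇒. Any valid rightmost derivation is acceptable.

S ⇒ Y W ⇒ Y 1 ⇒ 2 1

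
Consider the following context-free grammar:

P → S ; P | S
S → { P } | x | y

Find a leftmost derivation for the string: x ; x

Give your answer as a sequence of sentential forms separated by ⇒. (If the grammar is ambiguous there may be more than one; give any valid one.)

P ⇒ S ; P ⇒ x ; P ⇒ x ; S ⇒ x ; x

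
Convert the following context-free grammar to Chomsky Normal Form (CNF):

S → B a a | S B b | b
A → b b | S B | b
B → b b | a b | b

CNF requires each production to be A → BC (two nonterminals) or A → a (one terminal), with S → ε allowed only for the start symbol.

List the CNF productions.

TA → a; TB → b; S → b; A → b; B → b; S → B X0; X0 → TA TA; S → S X1; X1 → B TB; A → TB TB; A → S B; B → TB TB; B → TA TB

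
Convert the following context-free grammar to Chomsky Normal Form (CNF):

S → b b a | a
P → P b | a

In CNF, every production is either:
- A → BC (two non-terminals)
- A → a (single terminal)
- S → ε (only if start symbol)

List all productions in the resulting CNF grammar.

TB → b; TA → a; S → a; P → a; S → TB X0; X0 → TB TA; P → P TB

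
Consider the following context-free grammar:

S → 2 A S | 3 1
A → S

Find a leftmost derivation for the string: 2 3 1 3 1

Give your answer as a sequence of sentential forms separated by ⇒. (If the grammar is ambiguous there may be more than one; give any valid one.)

S ⇒ 2 A S ⇒ 2 S S ⇒ 2 3 1 S ⇒ 2 3 1 3 1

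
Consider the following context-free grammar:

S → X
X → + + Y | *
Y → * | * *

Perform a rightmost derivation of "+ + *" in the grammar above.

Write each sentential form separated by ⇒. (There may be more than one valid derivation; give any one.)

S ⇒ X ⇒ + + Y ⇒ + + *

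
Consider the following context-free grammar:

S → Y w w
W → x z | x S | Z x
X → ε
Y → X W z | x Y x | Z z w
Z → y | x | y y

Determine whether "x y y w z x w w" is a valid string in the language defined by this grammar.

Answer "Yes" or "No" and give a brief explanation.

No - no valid derivation exists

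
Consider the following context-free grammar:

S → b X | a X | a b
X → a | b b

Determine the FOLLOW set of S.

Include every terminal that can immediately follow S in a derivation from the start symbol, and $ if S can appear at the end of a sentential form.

We compute FOLLOW(S) using the standard algorithm.
FOLLOW(S) starts with {$}.
FIRST(S) = {a, b}
FIRST(X) = {a, b}
FOLLOW(S) = {$}
FOLLOW(X) = {$}
Therefore, FOLLOW(S) = {$}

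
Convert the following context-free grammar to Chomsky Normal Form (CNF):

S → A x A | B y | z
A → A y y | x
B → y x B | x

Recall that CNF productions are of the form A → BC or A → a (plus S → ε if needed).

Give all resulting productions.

TX → x; TY → y; S → z; A → x; B → x; S → A X0; X0 → TX A; S → B TY; A → A X1; X1 → TY TY; B → TY X2; X2 → TX B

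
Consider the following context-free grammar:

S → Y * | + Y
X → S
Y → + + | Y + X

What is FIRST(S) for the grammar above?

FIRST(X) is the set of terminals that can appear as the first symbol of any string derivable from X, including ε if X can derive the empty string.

We compute FIRST(S) using the standard algorithm.
FIRST(S) = {+}
FIRST(X) = {+}
FIRST(Y) = {+}
Therefore, FIRST(S) = {+}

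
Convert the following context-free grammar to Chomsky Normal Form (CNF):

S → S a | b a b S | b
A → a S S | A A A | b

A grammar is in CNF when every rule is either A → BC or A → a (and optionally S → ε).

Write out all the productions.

TA → a; TB → b; S → b; A → b; S → S TA; S → TB X0; X0 → TA X1; X1 → TB S; A → TA X2; X2 → S S; A → A X3; X3 → A A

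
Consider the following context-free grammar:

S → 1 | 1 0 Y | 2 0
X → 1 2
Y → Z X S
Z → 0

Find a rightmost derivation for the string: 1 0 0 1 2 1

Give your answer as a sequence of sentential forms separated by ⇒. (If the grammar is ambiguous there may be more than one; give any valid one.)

S ⇒ 1 0 Y ⇒ 1 0 Z X S ⇒ 1 0 Z X 1 ⇒ 1 0 Z 1 2 1 ⇒ 1 0 0 1 2 1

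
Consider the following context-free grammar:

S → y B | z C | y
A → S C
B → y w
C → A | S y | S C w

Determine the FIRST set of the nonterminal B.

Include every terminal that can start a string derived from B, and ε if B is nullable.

We compute FIRST(B) using the standard algorithm.
FIRST(A) = {y, z}
FIRST(B) = {y}
FIRST(C) = {y, z}
FIRST(S) = {y, z}
Therefore, FIRST(B) = {y}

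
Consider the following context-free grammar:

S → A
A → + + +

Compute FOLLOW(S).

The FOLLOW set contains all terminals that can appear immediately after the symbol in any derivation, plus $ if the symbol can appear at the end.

We compute FOLLOW(S) using the standard algorithm.
FOLLOW(S) starts with {$}.
FIRST(A) = {+}
FIRST(S) = {+}
FOLLOW(A) = {$}
FOLLOW(S) = {$}
Therefore, FOLLOW(S) = {$}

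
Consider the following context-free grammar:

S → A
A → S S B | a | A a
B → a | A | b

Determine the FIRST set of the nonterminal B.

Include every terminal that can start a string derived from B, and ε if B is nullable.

We compute FIRST(B) using the standard algorithm.
FIRST(A) = {a}
FIRST(B) = {a, b}
FIRST(S) = {a}
Therefore, FIRST(B) = {a, b}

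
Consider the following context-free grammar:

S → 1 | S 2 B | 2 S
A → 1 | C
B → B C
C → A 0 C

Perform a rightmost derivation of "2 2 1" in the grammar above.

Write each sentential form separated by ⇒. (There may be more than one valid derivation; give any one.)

S ⇒ 2 S ⇒ 2 2 S ⇒ 2 2 1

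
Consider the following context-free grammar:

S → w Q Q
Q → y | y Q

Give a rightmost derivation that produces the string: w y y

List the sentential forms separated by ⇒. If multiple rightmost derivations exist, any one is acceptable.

S ⇒ w Q Q ⇒ w Q y ⇒ w y y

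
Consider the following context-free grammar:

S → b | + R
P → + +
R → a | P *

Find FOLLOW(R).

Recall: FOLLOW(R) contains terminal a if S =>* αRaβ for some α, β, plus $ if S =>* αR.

We compute FOLLOW(R) using the standard algorithm.
FOLLOW(S) starts with {$}.
FIRST(P) = {+}
FIRST(R) = {+, a}
FIRST(S) = {+, b}
FOLLOW(P) = {*}
FOLLOW(R) = {$}
FOLLOW(S) = {$}
Therefore, FOLLOW(R) = {$}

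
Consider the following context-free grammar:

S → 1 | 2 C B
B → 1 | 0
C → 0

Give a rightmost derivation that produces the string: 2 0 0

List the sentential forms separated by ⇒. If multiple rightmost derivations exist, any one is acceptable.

S ⇒ 2 C B ⇒ 2 C 0 ⇒ 2 0 0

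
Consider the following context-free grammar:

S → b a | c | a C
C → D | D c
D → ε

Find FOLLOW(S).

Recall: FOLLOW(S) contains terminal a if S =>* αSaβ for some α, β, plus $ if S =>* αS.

We compute FOLLOW(S) using the standard algorithm.
FOLLOW(S) starts with {$}.
FIRST(C) = {c, ε}
FIRST(D) = {ε}
FIRST(S) = {a, b, c}
FOLLOW(C) = {$}
FOLLOW(D) = {$, c}
FOLLOW(S) = {$}
Therefore, FOLLOW(S) = {$}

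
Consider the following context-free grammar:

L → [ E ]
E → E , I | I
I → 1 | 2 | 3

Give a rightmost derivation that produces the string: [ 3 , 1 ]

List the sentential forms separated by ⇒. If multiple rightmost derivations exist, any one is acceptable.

L ⇒ [ E ] ⇒ [ E , I ] ⇒ [ E , 1 ] ⇒ [ I , 1 ] ⇒ [ 3 , 1 ]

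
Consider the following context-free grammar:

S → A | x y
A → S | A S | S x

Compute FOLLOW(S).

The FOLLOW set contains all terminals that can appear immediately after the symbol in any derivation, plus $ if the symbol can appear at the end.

We compute FOLLOW(S) using the standard algorithm.
FOLLOW(S) starts with {$}.
FIRST(A) = {x}
FIRST(S) = {x}
FOLLOW(A) = {$, x}
FOLLOW(S) = {$, x}
Therefore, FOLLOW(S) = {$, x}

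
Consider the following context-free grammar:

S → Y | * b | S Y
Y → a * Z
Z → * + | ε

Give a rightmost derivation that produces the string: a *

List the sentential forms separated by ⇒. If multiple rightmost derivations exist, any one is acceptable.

S ⇒ Y ⇒ a * Z ⇒ a *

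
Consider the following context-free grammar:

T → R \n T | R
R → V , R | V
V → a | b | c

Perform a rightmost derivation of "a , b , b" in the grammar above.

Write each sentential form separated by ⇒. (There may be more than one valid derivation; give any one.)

T ⇒ R ⇒ V , R ⇒ V , V , R ⇒ V , V , V ⇒ V , V , b ⇒ V , b , b ⇒ a , b , b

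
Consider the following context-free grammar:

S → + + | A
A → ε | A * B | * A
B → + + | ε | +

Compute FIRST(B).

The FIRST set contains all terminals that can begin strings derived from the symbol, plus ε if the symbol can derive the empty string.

We compute FIRST(B) using the standard algorithm.
FIRST(A) = {*, ε}
FIRST(B) = {+, ε}
FIRST(S) = {*, +, ε}
Therefore, FIRST(B) = {+, ε}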